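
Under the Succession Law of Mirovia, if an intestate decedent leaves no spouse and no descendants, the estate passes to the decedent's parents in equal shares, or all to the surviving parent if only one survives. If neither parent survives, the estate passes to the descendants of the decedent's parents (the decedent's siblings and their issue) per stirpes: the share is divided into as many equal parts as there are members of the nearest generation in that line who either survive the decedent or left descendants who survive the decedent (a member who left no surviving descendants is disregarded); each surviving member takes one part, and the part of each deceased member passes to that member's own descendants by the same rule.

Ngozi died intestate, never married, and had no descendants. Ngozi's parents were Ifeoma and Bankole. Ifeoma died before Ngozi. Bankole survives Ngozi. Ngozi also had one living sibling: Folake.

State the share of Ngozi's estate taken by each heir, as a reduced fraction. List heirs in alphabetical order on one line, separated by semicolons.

Only one parent, Bankole, survives, so Bankole takes the entire estate. The siblings take nothing because a surviving parent has priority.

Bankole 1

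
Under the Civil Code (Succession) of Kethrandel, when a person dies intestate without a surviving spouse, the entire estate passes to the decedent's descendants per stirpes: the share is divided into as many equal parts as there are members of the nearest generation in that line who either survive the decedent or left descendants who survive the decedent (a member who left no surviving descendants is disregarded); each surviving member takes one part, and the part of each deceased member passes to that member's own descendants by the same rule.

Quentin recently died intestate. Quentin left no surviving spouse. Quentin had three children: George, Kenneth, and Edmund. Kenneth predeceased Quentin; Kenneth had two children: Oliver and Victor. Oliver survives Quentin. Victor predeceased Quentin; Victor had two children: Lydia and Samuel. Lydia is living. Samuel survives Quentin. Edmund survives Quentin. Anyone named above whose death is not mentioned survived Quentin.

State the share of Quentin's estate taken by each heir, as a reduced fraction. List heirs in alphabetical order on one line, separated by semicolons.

There is no surviving spouse, so the entire estate passes to Quentin's descendants per stirpes.
The estate is divided into 3 equal shares of 1/3 among George, Kenneth, Edmund.
George is living and takes 1/3.
Kenneth predeceased; the 1/3 allotted to Kenneth's branch passes to Kenneth's issue by representation.
The 1/3 is divided into 2 equal shares of 1/6 among Oliver, Victor.
Oliver is living and takes 1/6.
Victor predeceased; the 1/6 allotted to Victor's branch passes to Victor's issue by representation.
The 1/6 is divided into 2 equal shares of 1/12 among Lydia, Samuel.
Lydia is living and takes 1/12.
Samuel is living and takes 1/12.
Edmund is living and takes 1/3.

Edmund 1/3; George 1/3; Lydia 1/12; Oliver 1/6; Samuel 1/12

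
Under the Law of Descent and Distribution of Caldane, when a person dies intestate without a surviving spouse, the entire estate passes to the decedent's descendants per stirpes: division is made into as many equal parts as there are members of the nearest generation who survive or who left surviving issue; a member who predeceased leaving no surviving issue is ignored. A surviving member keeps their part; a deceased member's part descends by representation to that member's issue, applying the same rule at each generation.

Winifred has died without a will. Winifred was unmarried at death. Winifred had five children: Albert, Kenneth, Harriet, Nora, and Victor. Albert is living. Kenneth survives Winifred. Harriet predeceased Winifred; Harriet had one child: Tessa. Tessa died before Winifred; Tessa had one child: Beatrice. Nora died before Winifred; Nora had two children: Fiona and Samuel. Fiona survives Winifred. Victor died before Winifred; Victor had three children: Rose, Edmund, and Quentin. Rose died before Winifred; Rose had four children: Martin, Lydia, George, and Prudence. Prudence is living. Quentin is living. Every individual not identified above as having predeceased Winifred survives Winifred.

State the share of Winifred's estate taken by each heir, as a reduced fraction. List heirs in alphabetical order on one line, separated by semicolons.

There is no surviving spouse, so the entire estate passes to Winifred's descendants per stirpes.
The estate is divided into 5 equal shares of 1/5 among Albert, Kenneth, Harriet, Nora, Victor.
Albert is living and takes 1/5.
Kenneth is living and takes 1/5.
Harriet predeceased; the 1/5 allotted to Harriet's branch passes to Harriet's issue by representation.
Tessa's line is the sole branch at this level, so the full 1/5 passes to Tessa's issue by representation.
Beatrice is the sole taker at this level and receives the full 1/5.
Nora predeceased; the 1/5 allotted to Nora's branch passes to Nora's issue by representation.
The 1/5 is divided into 2 equal shares of 1/10 among Fiona, Samuel.
Fiona is living and takes 1/10.
Samuel is living and takes 1/10.
Victor predeceased; the 1/5 allotted to Victor's branch passes to Victor's issue by representation.
The 1/5 is divided into 3 equal shares of 1/15 among Rose, Edmund, Quentin.
Rose predeceased; the 1/15 allotted to Rose's branch passes to Rose's issue by representation.
The 1/15 is divided into 4 equal shares of 1/60 among Martin, Lydia, George, Prudence.
Martin is living and takes 1/60.
Lydia is living and takes 1/60.
George is living and takes 1/60.
Prudence is living and takes 1/60.
Edmund is living and takes 1/15.
Quentin is living and takes 1/15.

Albert 1/5; Beatrice 1/5; Edmund 1/15; Fiona 1/10; George 1/60; Kenneth 1/5; Lydia 1/60; Martin 1/60; Prudence 1/60; Quentin 1/15; Samuel 1/10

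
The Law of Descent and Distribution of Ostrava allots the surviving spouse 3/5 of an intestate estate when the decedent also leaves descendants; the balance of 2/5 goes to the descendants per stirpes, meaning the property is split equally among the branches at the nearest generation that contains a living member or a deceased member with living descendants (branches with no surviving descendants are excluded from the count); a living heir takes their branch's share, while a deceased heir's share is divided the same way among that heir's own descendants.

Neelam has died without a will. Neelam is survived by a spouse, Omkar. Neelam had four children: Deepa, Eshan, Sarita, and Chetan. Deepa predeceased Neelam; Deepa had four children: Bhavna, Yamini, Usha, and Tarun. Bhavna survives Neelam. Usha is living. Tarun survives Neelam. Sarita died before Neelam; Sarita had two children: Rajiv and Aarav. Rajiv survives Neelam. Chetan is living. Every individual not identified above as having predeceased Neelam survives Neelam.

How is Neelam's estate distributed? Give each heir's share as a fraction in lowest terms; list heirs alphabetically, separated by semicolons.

Omkar, as surviving spouse, takes 3/5.
The remaining 2/5 passes to Neelam's descendants per stirpes.
The 2/5 is divided into 4 equal shares of 1/10 among Deepa, Eshan, Sarita, Chetan.
Deepa predeceased; the 1/10 allotted to Deepa's branch passes to Deepa's issue by representation.
The 1/10 is divided into 4 equal shares of 1/40 among Bhavna, Yamini, Usha, Tarun.
Bhavna is living and takes 1/40.
Yamini is living and takes 1/40.
Usha is living and takes 1/40.
Tarun is living and takes 1/40.
Eshan is living and takes 1/10.
Sarita predeceased; the 1/10 allotted to Sarita's branch passes to Sarita's issue by representation.
The 1/10 is divided into 2 equal shares of 1/20 among Rajiv, Aarav.
Rajiv is living and takes 1/20.
Aarav is living and takes 1/20.
Chetan is living and takes 1/10.

Aarav 1/20; Bhavna 1/40; Chetan 1/10; Eshan 1/10; Omkar 3/5; Rajiv 1/20; Tarun 1/40; Usha 1/40; Yamini 1/40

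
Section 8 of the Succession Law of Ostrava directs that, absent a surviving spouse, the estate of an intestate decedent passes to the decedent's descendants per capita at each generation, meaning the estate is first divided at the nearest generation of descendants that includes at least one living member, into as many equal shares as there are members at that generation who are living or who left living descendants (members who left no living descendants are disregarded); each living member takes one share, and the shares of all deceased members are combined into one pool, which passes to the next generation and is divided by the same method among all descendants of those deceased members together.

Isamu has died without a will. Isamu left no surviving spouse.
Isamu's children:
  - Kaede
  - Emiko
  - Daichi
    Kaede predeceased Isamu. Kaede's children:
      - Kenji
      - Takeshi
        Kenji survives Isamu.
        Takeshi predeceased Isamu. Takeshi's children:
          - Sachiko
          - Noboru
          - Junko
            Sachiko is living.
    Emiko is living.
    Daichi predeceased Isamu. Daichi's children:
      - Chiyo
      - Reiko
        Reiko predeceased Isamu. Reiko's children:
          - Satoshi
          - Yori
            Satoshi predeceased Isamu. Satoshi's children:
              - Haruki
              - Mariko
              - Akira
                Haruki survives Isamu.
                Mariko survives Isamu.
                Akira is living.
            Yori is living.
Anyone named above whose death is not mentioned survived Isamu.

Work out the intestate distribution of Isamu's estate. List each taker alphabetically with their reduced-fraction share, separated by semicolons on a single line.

There is no surviving spouse, so the entire estate passes to Isamu's descendants per capita at each generation.
At generation 1 (Kaede, Emiko, Daichi) there are 3 shares of (1)/3 = 1/3 each.
Living: Emiko — each takes 1/3.
Deceased: Kaede and Daichi. Their combined 2/3 is pooled and carried to generation 2.
At generation 2 (Kenji, Takeshi, Chiyo, Reiko) there are 4 shares of (2/3)/4 = 1/6 each.
Living: Kenji and Chiyo — each takes 1/6.
Deceased: Takeshi and Reiko. Their combined 1/3 is pooled and carried to generation 3.
At generation 3 (Sachiko, Noboru, Junko, Satoshi, Yori) there are 5 shares of (1/3)/5 = 1/15 each.
Living: Sachiko, Noboru, Junko, and Yori — each takes 1/15.
Deceased: Satoshi. That 1/15 share is carried to generation 4.
At generation 4 (Haruki, Mariko, Akira) there are 3 shares of (1/15)/3 = 1/45 each.
Living: Haruki, Mariko, and Akira — each takes 1/45.

Akira 1/45; Chiyo 1/6; Emiko 1/3; Haruki 1/45; Junko 1/15; Kenji 1/6; Mariko 1/45; Noboru 1/15; Sachiko 1/15; Yori 1/15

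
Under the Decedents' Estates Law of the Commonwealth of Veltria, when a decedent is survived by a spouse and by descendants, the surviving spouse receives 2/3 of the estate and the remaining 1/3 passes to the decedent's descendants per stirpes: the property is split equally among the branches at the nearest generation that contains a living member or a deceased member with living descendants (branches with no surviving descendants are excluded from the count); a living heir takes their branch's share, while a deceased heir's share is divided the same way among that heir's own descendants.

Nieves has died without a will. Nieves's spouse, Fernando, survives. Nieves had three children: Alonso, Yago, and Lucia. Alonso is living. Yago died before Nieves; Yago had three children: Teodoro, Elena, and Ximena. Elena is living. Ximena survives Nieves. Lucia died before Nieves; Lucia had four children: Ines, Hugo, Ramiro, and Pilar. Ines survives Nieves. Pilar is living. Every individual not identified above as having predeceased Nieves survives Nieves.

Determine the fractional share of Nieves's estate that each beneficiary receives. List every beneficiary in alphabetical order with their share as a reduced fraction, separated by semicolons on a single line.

Fernando, as surviving spouse, takes 2/3.
The remaining 1/3 passes to Nieves's descendants per stirpes.
The 1/3 is divided into 3 equal shares of 1/9 among Alonso, Yago, Lucia.
Alonso is living and takes 1/9.
Yago predeceased; the 1/9 allotted to Yago's branch passes to Yago's issue by representation.
The 1/9 is divided into 3 equal shares of 1/27 among Teodoro, Elena, Ximena.
Teodoro is living and takes 1/27.
Elena is living and takes 1/27.
Ximena is living and takes 1/27.
Lucia predeceased; the 1/9 allotted to Lucia's branch passes to Lucia's issue by representation.
The 1/9 is divided into 4 equal shares of 1/36 among Ines, Hugo, Ramiro, Pilar.
Ines is living and takes 1/36.
Hugo is living and takes 1/36.
Ramiro is living and takes 1/36.
Pilar is living and takes 1/36.

Alonso 1/9; Elena 1/27; Fernando 2/3; Hugo 1/36; Ines 1/36; Pilar 1/36; Ramiro 1/36; Teodoro 1/27; Ximena 1/27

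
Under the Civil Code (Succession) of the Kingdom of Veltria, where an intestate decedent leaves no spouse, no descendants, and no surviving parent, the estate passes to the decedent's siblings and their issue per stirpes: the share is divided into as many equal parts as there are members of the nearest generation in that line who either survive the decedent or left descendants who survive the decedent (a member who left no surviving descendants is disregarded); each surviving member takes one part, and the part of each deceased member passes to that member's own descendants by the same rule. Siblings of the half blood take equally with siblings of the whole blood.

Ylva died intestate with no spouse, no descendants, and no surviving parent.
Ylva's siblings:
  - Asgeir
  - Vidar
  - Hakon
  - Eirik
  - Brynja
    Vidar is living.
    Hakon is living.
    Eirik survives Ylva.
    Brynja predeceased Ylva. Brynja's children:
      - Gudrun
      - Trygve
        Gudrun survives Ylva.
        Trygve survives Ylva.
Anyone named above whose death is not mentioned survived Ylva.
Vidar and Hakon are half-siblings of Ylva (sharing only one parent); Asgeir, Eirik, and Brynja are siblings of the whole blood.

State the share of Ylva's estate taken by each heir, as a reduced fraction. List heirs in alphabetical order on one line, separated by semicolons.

No spouse, descendants, or parent survives, so the estate passes to Ylva's siblings per stirpes.
Half-blood and whole-blood siblings take equally under the stated rule.
The estate is divided into 5 equal shares of 1/5 among Asgeir, Vidar, Hakon, Eirik, Brynja.
Asgeir is living and takes 1/5.
Vidar is living and takes 1/5.
Hakon is living and takes 1/5.
Eirik is living and takes 1/5.
Brynja predeceased; the 1/5 allotted to Brynja's branch passes to Brynja's issue by representation.
The 1/5 is divided into 2 equal shares of 1/10 among Gudrun, Trygve.
Gudrun is living and takes 1/10.
Trygve is living and takes 1/10.

Asgeir 1/5; Eirik 1/5; Gudrun 1/10; Hakon 1/5; Trygve 1/10; Vidar 1/5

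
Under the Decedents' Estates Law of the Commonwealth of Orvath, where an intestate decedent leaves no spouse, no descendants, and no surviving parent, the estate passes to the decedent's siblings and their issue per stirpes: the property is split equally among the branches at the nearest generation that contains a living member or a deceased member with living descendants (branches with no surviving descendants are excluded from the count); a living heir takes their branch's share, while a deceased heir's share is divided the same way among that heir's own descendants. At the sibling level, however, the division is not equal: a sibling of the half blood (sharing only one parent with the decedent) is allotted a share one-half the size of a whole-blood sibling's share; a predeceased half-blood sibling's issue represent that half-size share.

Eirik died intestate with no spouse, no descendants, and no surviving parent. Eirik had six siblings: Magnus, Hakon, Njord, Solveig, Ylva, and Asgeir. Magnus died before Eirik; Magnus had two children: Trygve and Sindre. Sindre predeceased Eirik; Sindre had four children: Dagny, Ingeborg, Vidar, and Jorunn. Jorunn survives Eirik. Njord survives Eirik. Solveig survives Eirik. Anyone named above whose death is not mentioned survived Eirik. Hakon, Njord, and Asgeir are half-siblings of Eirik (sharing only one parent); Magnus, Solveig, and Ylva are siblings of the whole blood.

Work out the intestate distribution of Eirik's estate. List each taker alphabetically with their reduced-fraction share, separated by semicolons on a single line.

No spouse, descendants, or parent survives, so the estate passes to Eirik's siblings per stirpes.
Half-blood siblings count for one-half the weight of whole-blood siblings at the initial division.
Dividing 1 in proportion to weights (total weight 9/2): Magnus (weight 1) → 2/9; Hakon (weight 1/2) → 1/9; Njord (weight 1/2) → 1/9; Solveig (weight 1) → 2/9; Ylva (weight 1) → 2/9; Asgeir (weight 1/2) → 1/9.
Magnus predeceased; the 2/9 allotted to Magnus's branch passes to Magnus's issue by representation.
The 2/9 is divided into 2 equal shares of 1/9 among Trygve, Sindre.
Trygve is living and takes 1/9.
Sindre predeceased; the 1/9 allotted to Sindre's branch passes to Sindre's issue by representation.
The 1/9 is divided into 4 equal shares of 1/36 among Dagny, Ingeborg, Vidar, Jorunn.
Dagny is living and takes 1/36.
Ingeborg is living and takes 1/36.
Vidar is living and takes 1/36.
Jorunn is living and takes 1/36.
Hakon is living and takes 1/9.
Njord is living and takes 1/9.
Solveig is living and takes 2/9.
Ylva is living and takes 2/9.
Asgeir is living and takes 1/9.

Asgeir 1/9; Dagny 1/36; Hakon 1/9; Ingeborg 1/36; Jorunn 1/36; Njord 1/9; Solveig 2/9; Trygve 1/9; Vidar 1/36; Ylva 2/9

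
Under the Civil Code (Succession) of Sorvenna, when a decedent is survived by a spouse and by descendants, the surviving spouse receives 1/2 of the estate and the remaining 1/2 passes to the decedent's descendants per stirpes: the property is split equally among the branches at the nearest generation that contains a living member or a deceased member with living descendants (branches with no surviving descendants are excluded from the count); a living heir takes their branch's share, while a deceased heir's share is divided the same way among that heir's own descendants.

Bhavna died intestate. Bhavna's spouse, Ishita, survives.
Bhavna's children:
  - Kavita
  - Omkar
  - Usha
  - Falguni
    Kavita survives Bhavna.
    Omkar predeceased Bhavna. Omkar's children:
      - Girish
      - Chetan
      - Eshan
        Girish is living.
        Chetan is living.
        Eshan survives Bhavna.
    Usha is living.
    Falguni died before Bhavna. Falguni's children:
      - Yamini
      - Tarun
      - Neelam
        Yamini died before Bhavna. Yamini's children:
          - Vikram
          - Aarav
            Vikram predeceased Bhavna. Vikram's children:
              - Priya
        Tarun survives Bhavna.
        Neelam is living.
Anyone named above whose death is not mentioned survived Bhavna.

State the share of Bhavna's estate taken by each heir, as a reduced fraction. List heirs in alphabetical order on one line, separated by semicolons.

Aarav 1/48; Chetan 1/24; Eshan 1/24; Girish 1/24; Ishita 1/2; Kavita 1/8; Neelam 1/24; Priya 1/48; Tarun 1/24; Usha 1/8

Ishita, as surviving spouse, takes 1/2.
The remaining 1/2 passes to Bhavna's descendants per stirpes.
The 1/2 is divided into 4 equal shares of 1/8 among Kavita, Omkar, Usha, Falguni.
Kavita is living and takes 1/8.
Omkar predeceased; the 1/8 allotted to Omkar's branch passes to Omkar's issue by representation.
The 1/8 is divided into 3 equal shares of 1/24 among Girish, Chetan, Eshan.
Girish is living and takes 1/24.
Chetan is living and takes 1/24.
Eshan is living and takes 1/24.
Usha is living and takes 1/8.
Falguni predeceased; the 1/8 allotted to Falguni's branch passes to Falguni's issue by representation.
The 1/8 is divided into 3 equal shares of 1/24 among Yamini, Tarun, Neelam.
Yamini predeceased; the 1/24 allotted to Yamini's branch passes to Yamini's issue by representation.
The 1/24 is divided into 2 equal shares of 1/48 among Vikram, Aarav.
Vikram predeceased; the 1/48 allotted to Vikram's branch passes to Vikram's issue by representation.
Priya is the sole taker at this level and receives the full 1/48.
Aarav is living and takes 1/48.
Tarun is living and takes 1/24.
Neelam is living and takes 1/24.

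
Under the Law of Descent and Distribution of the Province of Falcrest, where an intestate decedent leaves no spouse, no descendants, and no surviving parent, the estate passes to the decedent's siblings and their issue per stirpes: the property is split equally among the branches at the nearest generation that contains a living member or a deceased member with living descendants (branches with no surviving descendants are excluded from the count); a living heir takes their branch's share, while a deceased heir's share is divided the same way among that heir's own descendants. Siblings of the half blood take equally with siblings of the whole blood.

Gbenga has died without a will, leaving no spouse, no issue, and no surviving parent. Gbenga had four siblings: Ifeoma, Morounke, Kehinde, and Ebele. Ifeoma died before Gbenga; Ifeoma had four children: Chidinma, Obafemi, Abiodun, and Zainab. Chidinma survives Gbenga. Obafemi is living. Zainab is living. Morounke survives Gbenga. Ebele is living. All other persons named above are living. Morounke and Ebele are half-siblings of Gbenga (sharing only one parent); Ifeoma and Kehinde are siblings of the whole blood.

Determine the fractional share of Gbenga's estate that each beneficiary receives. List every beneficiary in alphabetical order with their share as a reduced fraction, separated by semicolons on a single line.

No spouse, descendants, or parent survives, so the estate passes to Gbenga's siblings per stirpes.
Half-blood and whole-blood siblings take equally under the stated rule.
The estate is divided into 4 equal shares of 1/4 among Ifeoma, Morounke, Kehinde, Ebele.
Ifeoma predeceased; the 1/4 allotted to Ifeoma's branch passes to Ifeoma's issue by representation.
The 1/4 is divided into 4 equal shares of 1/16 among Chidinma, Obafemi, Abiodun, Zainab.
Chidinma is living and takes 1/16.
Obafemi is living and takes 1/16.
Abiodun is living and takes 1/16.
Zainab is living and takes 1/16.
Morounke is living and takes 1/4.
Kehinde is living and takes 1/4.
Ebele is living and takes 1/4.

Abiodun 1/16; Chidinma 1/16; Ebele 1/4; Kehinde 1/4; Morounke 1/4; Obafemi 1/16; Zainab 1/16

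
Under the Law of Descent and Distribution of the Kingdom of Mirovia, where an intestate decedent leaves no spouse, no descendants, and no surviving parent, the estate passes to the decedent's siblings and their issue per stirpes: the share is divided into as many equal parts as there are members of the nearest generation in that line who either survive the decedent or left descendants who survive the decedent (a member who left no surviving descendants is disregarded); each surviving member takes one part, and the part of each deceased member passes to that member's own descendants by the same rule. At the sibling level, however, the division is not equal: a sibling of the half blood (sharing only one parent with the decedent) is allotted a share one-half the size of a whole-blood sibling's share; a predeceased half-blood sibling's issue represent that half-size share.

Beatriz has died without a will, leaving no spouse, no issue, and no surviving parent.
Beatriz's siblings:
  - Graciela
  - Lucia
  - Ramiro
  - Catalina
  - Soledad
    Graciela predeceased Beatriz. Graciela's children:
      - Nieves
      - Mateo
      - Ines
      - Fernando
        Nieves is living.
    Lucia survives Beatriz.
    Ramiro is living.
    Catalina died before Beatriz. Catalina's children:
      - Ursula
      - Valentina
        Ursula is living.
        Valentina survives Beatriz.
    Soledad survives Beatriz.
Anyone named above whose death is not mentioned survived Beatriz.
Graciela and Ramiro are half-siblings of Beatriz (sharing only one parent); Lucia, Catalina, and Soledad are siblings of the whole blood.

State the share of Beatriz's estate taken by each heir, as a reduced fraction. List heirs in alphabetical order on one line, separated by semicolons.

No spouse, descendants, or parent survives, so the estate passes to Beatriz's siblings per stirpes.
Half-blood siblings count for one-half the weight of whole-blood siblings at the initial division.
Dividing 1 in proportion to weights (total weight 4): Graciela (weight 1/2) → 1/8; Lucia (weight 1) → 1/4; Ramiro (weight 1/2) → 1/8; Catalina (weight 1) → 1/4; Soledad (weight 1) → 1/4.
Graciela predeceased; the 1/8 allotted to Graciela's branch passes to Graciela's issue by representation.
The 1/8 is divided into 4 equal shares of 1/32 among Nieves, Mateo, Ines, Fernando.
Nieves is living and takes 1/32.
Mateo is living and takes 1/32.
Ines is living and takes 1/32.
Fernando is living and takes 1/32.
Lucia is living and takes 1/4.
Ramiro is living and takes 1/8.
Catalina predeceased; the 1/4 allotted to Catalina's branch passes to Catalina's issue by representation.
The 1/4 is divided into 2 equal shares of 1/8 among Ursula, Valentina.
Ursula is living and takes 1/8.
Valentina is living and takes 1/8.
Soledad is living and takes 1/4.

Fernando 1/32; Ines 1/32; Lucia 1/4; Mateo 1/32; Nieves 1/32; Ramiro 1/8; Soledad 1/4; Ursula 1/8; Valentina 1/8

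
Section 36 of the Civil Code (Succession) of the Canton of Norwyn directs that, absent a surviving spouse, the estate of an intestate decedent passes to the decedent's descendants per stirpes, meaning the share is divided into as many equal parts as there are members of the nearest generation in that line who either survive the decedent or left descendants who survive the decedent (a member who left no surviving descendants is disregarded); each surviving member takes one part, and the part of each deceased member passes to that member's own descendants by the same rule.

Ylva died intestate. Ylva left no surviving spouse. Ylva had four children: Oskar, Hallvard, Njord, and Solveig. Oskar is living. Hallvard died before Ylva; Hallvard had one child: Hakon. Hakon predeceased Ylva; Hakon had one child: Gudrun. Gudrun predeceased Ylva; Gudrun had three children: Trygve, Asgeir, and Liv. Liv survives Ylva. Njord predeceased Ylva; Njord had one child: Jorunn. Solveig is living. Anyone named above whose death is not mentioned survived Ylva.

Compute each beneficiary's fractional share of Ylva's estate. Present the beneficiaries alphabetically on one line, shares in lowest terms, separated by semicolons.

There is no surviving spouse, so the entire estate passes to Ylva's descendants per stirpes.
The estate is divided into 4 equal shares of 1/4 among Oskar, Hallvard, Njord, Solveig.
Oskar is living and takes 1/4.
Hallvard predeceased; the 1/4 allotted to Hallvard's branch passes to Hallvard's issue by representation.
Hakon's line is the sole branch at this level, so the full 1/4 passes to Hakon's issue by representation.
Gudrun's line is the sole branch at this level, so the full 1/4 passes to Gudrun's issue by representation.
The 1/4 is divided into 3 equal shares of 1/12 among Trygve, Asgeir, Liv.
Trygve is living and takes 1/12.
Asgeir is living and takes 1/12.
Liv is living and takes 1/12.
Njord predeceased; the 1/4 allotted to Njord's branch passes to Njord's issue by representation.
Jorunn is the sole taker at this level and receives the full 1/4.
Solveig is living and takes 1/4.

Asgeir 1/12; Jorunn 1/4; Liv 1/12; Oskar 1/4; Solveig 1/4; Trygve 1/12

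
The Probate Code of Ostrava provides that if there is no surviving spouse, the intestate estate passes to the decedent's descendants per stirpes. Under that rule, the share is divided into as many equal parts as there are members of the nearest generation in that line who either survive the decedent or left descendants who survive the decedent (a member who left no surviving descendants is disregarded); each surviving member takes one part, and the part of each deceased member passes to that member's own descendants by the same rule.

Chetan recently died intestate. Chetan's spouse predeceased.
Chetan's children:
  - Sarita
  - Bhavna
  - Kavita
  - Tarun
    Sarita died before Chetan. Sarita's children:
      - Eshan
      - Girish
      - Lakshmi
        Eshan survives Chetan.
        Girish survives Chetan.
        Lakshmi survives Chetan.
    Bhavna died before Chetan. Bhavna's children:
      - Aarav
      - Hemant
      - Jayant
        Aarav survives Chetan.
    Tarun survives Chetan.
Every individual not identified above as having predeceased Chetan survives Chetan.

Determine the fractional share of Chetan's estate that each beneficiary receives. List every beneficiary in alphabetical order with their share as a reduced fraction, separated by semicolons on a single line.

There is no surviving spouse, so the entire estate passes to Chetan's descendants per stirpes.
The estate is divided into 4 equal shares of 1/4 among Sarita, Bhavna, Kavita, Tarun.
Sarita predeceased; the 1/4 allotted to Sarita's branch passes to Sarita's issue by representation.
The 1/4 is divided into 3 equal shares of 1/12 among Eshan, Girish, Lakshmi.
Eshan is living and takes 1/12.
Girish is living and takes 1/12.
Lakshmi is living and takes 1/12.
Bhavna predeceased; the 1/4 allotted to Bhavna's branch passes to Bhavna's issue by representation.
The 1/4 is divided into 3 equal shares of 1/12 among Aarav, Hemant, Jayant.
Aarav is living and takes 1/12.
Hemant is living and takes 1/12.
Jayant is living and takes 1/12.
Kavita is living and takes 1/4.
Tarun is living and takes 1/4.

Aarav 1/12; Eshan 1/12; Girish 1/12; Hemant 1/12; Jayant 1/12; Kavita 1/4; Lakshmi 1/12; Tarun 1/4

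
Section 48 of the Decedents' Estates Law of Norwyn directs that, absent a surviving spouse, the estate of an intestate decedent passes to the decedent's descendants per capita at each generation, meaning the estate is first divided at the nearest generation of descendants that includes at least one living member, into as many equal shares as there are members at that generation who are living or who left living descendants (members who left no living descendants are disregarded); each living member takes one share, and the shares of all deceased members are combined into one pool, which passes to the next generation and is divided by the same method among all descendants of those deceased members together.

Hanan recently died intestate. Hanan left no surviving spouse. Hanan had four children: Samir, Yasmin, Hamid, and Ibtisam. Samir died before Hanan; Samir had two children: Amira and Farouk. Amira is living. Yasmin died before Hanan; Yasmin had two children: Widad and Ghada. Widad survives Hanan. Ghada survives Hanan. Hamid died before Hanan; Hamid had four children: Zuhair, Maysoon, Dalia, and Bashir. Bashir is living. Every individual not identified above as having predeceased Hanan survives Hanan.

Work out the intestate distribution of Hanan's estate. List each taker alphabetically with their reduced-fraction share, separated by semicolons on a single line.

Amira 3/32; Bashir 3/32; Dalia 3/32; Farouk 3/32; Ghada 3/32; Ibtisam 1/4; Maysoon 3/32; Widad 3/32; Zuhair 3/32

There is no surviving spouse, so the entire estate passes to Hanan's descendants per capita at each generation.
At generation 1 (Samir, Yasmin, Hamid, Ibtisam) there are 4 shares of (1)/4 = 1/4 each.
Living: Ibtisam — each takes 1/4.
Deceased: Samir, Yasmin, and Hamid. Their combined 3/4 is pooled and carried to generation 2.
At generation 2 (Amira, Farouk, Widad, Ghada, Zuhair, Maysoon, Dalia, Bashir) there are 8 shares of (3/4)/8 = 3/32 each.
Living: Amira, Farouk, Widad, Ghada, Zuhair, Maysoon, Dalia, and Bashir — each takes 3/32.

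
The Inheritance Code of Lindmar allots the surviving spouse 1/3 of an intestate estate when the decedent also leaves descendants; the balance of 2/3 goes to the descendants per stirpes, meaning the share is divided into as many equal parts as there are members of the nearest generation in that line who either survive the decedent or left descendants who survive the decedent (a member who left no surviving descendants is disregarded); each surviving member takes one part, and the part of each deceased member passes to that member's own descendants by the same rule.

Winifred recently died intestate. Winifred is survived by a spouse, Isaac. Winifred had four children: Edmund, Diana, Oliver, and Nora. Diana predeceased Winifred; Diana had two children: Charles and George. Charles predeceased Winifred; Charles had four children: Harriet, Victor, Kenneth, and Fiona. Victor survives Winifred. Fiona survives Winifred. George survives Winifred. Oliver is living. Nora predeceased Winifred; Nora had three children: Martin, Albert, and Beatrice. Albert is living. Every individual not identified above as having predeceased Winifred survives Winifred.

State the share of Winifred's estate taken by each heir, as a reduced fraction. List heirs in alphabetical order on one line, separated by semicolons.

Isaac, as surviving spouse, takes 1/3.
The remaining 2/3 passes to Winifred's descendants per stirpes.
The 2/3 is divided into 4 equal shares of 1/6 among Edmund, Diana, Oliver, Nora.
Edmund is living and takes 1/6.
Diana predeceased; the 1/6 allotted to Diana's branch passes to Diana's issue by representation.
The 1/6 is divided into 2 equal shares of 1/12 among Charles, George.
Charles predeceased; the 1/12 allotted to Charles's branch passes to Charles's issue by representation.
The 1/12 is divided into 4 equal shares of 1/48 among Harriet, Victor, Kenneth, Fiona.
Harriet is living and takes 1/48.
Victor is living and takes 1/48.
Kenneth is living and takes 1/48.
Fiona is living and takes 1/48.
George is living and takes 1/12.
Oliver is living and takes 1/6.
Nora predeceased; the 1/6 allotted to Nora's branch passes to Nora's issue by representation.
The 1/6 is divided into 3 equal shares of 1/18 among Martin, Albert, Beatrice.
Martin is living and takes 1/18.
Albert is living and takes 1/18.
Beatrice is living and takes 1/18.

Albert 1/18; Beatrice 1/18; Edmund 1/6; Fiona 1/48; George 1/12; Harriet 1/48; Isaac 1/3; Kenneth 1/48; Martin 1/18; Oliver 1/6; Victor 1/48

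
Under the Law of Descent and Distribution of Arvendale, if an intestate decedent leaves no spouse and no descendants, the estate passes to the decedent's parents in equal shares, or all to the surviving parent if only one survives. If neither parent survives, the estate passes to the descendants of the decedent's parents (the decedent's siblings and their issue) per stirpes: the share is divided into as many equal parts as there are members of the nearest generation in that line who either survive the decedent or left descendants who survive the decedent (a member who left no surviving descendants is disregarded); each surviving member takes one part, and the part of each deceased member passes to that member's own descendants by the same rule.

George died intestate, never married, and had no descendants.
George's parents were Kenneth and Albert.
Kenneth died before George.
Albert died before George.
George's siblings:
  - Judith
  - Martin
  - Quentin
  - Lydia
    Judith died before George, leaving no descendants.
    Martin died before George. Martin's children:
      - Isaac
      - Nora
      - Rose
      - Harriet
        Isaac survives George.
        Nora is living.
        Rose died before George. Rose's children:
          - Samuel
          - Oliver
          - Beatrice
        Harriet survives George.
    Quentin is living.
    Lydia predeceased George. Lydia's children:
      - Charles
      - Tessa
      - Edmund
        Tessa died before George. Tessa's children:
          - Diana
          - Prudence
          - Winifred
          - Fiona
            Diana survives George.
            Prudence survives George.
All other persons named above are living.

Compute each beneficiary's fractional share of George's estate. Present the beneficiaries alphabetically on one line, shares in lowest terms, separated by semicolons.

Beatrice 1/36; Charles 1/9; Diana 1/36; Edmund 1/9; Fiona 1/36; Harriet 1/12; Isaac 1/12; Nora 1/12; Oliver 1/36; Prudence 1/36; Quentin 1/3; Samuel 1/36; Winifred 1/36

Neither parent survives and there are no descendants, so the estate passes to George's siblings and their issue per stirpes.
Judith left no surviving issue, so that branch lapses and is disregarded.
The estate is divided into 3 equal shares of 1/3 among Martin, Quentin, Lydia.
Martin predeceased; the 1/3 allotted to Martin's branch passes to Martin's issue by representation.
The 1/3 is divided into 4 equal shares of 1/12 among Isaac, Nora, Rose, Harriet.
Isaac is living and takes 1/12.
Nora is living and takes 1/12.
Rose predeceased; the 1/12 allotted to Rose's branch passes to Rose's issue by representation.
The 1/12 is divided into 3 equal shares of 1/36 among Samuel, Oliver, Beatrice.
Samuel is living and takes 1/36.
Oliver is living and takes 1/36.
Beatrice is living and takes 1/36.
Harriet is living and takes 1/12.
Quentin is living and takes 1/3.
Lydia predeceased; the 1/3 allotted to Lydia's branch passes to Lydia's issue by representation.
The 1/3 is divided into 3 equal shares of 1/9 among Charles, Tessa, Edmund.
Charles is living and takes 1/9.
Tessa predeceased; the 1/9 allotted to Tessa's branch passes to Tessa's issue by representation.
The 1/9 is divided into 4 equal shares of 1/36 among Diana, Prudence, Winifred, Fiona.
Diana is living and takes 1/36.
Prudence is living and takes 1/36.
Winifred is living and takes 1/36.
Fiona is living and takes 1/36.
Edmund is living and takes 1/9.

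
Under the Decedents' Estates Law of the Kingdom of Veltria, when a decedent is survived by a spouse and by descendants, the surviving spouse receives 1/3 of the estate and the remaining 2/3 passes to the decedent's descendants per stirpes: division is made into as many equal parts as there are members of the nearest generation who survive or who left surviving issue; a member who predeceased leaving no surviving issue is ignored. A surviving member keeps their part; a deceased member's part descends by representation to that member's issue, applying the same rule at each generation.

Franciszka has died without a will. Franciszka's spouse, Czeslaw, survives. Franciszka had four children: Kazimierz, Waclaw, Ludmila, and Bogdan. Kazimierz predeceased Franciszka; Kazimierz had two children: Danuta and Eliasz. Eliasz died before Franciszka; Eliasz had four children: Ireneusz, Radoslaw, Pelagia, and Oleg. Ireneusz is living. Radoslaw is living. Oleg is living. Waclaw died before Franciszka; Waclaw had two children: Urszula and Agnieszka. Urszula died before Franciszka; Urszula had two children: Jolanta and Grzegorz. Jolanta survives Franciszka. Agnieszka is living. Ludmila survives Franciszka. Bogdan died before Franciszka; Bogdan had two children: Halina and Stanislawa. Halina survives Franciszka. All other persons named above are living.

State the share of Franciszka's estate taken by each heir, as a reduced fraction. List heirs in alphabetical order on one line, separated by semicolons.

Agnieszka 1/12; Czeslaw 1/3; Danuta 1/12; Grzegorz 1/24; Halina 1/12; Ireneusz 1/48; Jolanta 1/24; Ludmila 1/6; Oleg 1/48; Pelagia 1/48; Radoslaw 1/48; Stanislawa 1/12

Czeslaw, as surviving spouse, takes 1/3.
The remaining 2/3 passes to Franciszka's descendants per stirpes.
The 2/3 is divided into 4 equal shares of 1/6 among Kazimierz, Waclaw, Ludmila, Bogdan.
Kazimierz predeceased; the 1/6 allotted to Kazimierz's branch passes to Kazimierz's issue by representation.
The 1/6 is divided into 2 equal shares of 1/12 among Danuta, Eliasz.
Danuta is living and takes 1/12.
Eliasz predeceased; the 1/12 allotted to Eliasz's branch passes to Eliasz's issue by representation.
The 1/12 is divided into 4 equal shares of 1/48 among Ireneusz, Radoslaw, Pelagia, Oleg.
Ireneusz is living and takes 1/48.
Radoslaw is living and takes 1/48.
Pelagia is living and takes 1/48.
Oleg is living and takes 1/48.
Waclaw predeceased; the 1/6 allotted to Waclaw's branch passes to Waclaw's issue by representation.
The 1/6 is divided into 2 equal shares of 1/12 among Urszula, Agnieszka.
Urszula predeceased; the 1/12 allotted to Urszula's branch passes to Urszula's issue by representation.
The 1/12 is divided into 2 equal shares of 1/24 among Jolanta, Grzegorz.
Jolanta is living and takes 1/24.
Grzegorz is living and takes 1/24.
Agnieszka is living and takes 1/12.
Ludmila is living and takes 1/6.
Bogdan predeceased; the 1/6 allotted to Bogdan's branch passes to Bogdan's issue by representation.
The 1/6 is divided into 2 equal shares of 1/12 among Halina, Stanislawa.
Halina is living and takes 1/12.
Stanislawa is living and takes 1/12.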